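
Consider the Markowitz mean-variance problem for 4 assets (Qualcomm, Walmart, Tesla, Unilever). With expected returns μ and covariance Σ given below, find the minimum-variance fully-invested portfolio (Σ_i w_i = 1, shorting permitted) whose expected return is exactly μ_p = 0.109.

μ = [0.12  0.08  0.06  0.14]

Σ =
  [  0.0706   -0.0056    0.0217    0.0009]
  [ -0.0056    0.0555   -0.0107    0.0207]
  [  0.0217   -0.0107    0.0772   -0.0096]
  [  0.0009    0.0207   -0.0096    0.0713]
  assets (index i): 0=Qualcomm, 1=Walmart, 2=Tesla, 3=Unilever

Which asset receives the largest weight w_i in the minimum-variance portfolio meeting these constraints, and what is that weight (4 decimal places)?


p=Σ⁻¹μ = [1.5468  1.0916  0.7079  1.7224]
q=Σ⁻¹𝟙 = [11.2756  17.8442  13.5665  10.5289]
a=μᵀp=0.556549  b=𝟙ᵀp=5.068655  c=𝟙ᵀq=53.215274  D=ac−b²=3.925668
λ₁=(c·0.109−b)/D = (53.215274·0.109−5.068655)/3.925668 = 0.186417
λ₂=(a−b·0.109)/D = (0.556549−5.068655·0.109)/3.925668 = 0.001036
w* = 0.186417·p + 0.001036·q:
  w_0 = 0.186417·1.5468 + 0.001036·11.2756 = 0.3000  (Qualcomm)
  w_1 = 0.186417·1.0916 + 0.001036·17.8442 = 0.2220  (Walmart)
  w_2 = 0.186417·0.7079 + 0.001036·13.5665 = 0.1460  (Tesla)
  w_3 = 0.186417·1.7224 + 0.001036·10.5289 = 0.3320  (Unilever)
Σw_i=1.0000  μᵀw=0.1090
σ²=wᵀΣw=λ₁·μ_p+λ₂ = 0.186417·0.109 + 0.001036 = 0.021355 ≈ 0.0214

Unilever (0.3320)


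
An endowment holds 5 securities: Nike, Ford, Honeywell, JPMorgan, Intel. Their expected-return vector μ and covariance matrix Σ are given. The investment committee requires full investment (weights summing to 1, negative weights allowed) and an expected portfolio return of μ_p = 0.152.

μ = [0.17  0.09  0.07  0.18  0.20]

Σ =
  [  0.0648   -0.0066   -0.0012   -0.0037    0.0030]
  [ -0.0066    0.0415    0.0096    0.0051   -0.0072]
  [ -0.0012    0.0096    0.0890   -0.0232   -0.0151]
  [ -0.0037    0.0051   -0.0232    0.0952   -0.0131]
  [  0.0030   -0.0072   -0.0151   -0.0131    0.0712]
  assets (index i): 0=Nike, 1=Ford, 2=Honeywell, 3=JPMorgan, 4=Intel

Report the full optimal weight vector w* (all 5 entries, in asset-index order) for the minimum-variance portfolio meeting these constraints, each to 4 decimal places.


0.2046  0.1782  0.1400  0.2033  0.2739

g=Σ⁻¹μ = [2.8987  2.4944  1.9679  2.8842  3.8871]
h=Σ⁻¹𝟙 = [18.2138  24.8447  17.1035  17.1555  22.5736]
a=μᵀg=2.151609  b=𝟙ᵀg=14.132316  c=𝟙ᵀh=99.891070  D=ac−b²=15.204219
λ₁=(c·0.152−b)/D = (99.891070·0.152−14.132316)/15.204219 = 0.069134
λ₂=(a−b·0.152)/D = (2.151609−14.132316·0.152)/15.204219 = 0.000230
w* = 0.069134·g + 0.000230·h:
  w_0 = 0.069134·2.8987 + 0.000230·18.2138 = 0.2046  (Nike)
  w_1 = 0.069134·2.4944 + 0.000230·24.8447 = 0.1782  (Ford)
  w_2 = 0.069134·1.9679 + 0.000230·17.1035 = 0.1400  (Honeywell)
  w_3 = 0.069134·2.8842 + 0.000230·17.1555 = 0.2033  (JPMorgan)
  w_4 = 0.069134·3.8871 + 0.000230·22.5736 = 0.2739  (Intel)
Σw_i=1.0000  μᵀw=0.1520
σ²=wᵀΣw=λ₁·μ_p+λ₂ = 0.069134·0.152 + 0.000230 = 0.010738 ≈ 0.0107


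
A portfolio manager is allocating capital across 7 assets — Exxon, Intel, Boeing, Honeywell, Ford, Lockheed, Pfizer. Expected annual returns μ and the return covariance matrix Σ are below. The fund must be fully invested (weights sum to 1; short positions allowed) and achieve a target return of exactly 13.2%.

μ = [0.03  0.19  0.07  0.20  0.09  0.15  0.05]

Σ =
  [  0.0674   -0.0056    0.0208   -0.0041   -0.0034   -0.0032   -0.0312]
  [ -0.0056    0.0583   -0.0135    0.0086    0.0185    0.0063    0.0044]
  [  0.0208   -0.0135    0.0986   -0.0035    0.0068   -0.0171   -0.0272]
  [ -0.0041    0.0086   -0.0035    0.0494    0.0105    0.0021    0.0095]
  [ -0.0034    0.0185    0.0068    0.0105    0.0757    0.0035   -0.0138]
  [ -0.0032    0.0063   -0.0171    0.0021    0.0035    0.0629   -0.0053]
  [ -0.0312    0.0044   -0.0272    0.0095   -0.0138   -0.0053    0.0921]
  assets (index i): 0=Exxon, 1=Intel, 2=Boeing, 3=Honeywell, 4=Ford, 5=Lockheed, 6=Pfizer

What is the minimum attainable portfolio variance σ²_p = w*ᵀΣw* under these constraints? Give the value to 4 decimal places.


0.0097

g=Σ⁻¹μ = [0.9506  2.9077  1.7693  3.4472  -0.0474  2.5976  1.0353]
h=Σ⁻¹𝟙 = [24.7354  13.8119  17.1958  12.9592  11.2091  21.5182  25.2369]
a=μᵀg=1.831413  b=𝟙ᵀg=12.660271  c=𝟙ᵀh=126.666586  D=ac−b²=71.696323
λ₁=(c·0.132−b)/D = (126.666586·0.132−12.660271)/71.696323 = 0.056624
λ₂=(a−b·0.132)/D = (1.831413−12.660271·0.132)/71.696323 = 0.002235
w* = 0.056624·g + 0.002235·h:
  w_0 = 0.056624·0.9506 + 0.002235·24.7354 = 0.1091  (Exxon)
  w_1 = 0.056624·2.9077 + 0.002235·13.8119 = 0.1955  (Intel)
  w_2 = 0.056624·1.7693 + 0.002235·17.1958 = 0.1386  (Boeing)
  w_3 = 0.056624·3.4472 + 0.002235·12.9592 = 0.2242  (Honeywell)
  w_4 = 0.056624·-0.0474 + 0.002235·11.2091 = 0.0224  (Ford)
  w_5 = 0.056624·2.5976 + 0.002235·21.5182 = 0.1952  (Lockheed)
  w_6 = 0.056624·1.0353 + 0.002235·25.2369 = 0.1150  (Pfizer)
Σw_i=1.0000  μᵀw=0.1320
σ²=wᵀΣw=λ₁·μ_p+λ₂ = 0.056624·0.132 + 0.002235 = 0.009710 ≈ 0.0097


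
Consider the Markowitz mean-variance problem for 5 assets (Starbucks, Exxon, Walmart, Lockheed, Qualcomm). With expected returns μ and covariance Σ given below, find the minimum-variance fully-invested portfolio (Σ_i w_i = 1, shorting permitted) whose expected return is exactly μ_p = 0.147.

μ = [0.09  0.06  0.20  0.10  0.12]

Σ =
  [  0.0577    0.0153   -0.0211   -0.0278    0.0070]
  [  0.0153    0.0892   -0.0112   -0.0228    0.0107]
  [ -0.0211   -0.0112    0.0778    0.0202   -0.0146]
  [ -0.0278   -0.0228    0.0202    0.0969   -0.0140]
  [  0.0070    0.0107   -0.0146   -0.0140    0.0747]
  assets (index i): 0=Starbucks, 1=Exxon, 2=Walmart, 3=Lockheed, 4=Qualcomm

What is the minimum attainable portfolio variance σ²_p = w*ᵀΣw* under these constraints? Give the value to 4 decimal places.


g=Σ⁻¹μ = [3.2071  0.7366  3.5166  1.7114  2.2084]
h=Σ⁻¹𝟙 = [29.1090  11.7987  20.4857  19.5813  16.6428]
a=μᵀg=1.472309  b=𝟙ᵀg=11.380149  c=𝟙ᵀh=97.617603  D=ac−b²=14.215498
λ₁=(c·0.147−b)/D = (97.617603·0.147−11.380149)/14.215498 = 0.208901
λ₂=(a−b·0.147)/D = (1.472309−11.380149·0.147)/14.215498 = -0.014109
w* = 0.208901·g + -0.014109·h:
  w_0 = 0.208901·3.2071 + -0.014109·29.1090 = 0.2592  (Starbucks)
  w_1 = 0.208901·0.7366 + -0.014109·11.7987 = -0.0126  (Exxon)
  w_2 = 0.208901·3.5166 + -0.014109·20.4857 = 0.4456  (Walmart)
  w_3 = 0.208901·1.7114 + -0.014109·19.5813 = 0.0812  (Lockheed)
  w_4 = 0.208901·2.2084 + -0.014109·16.6428 = 0.2265  (Qualcomm)
Σw_i=1.0000  μᵀw=0.1470
σ²=wᵀΣw=λ₁·μ_p+λ₂ = 0.208901·0.147 + -0.014109 = 0.016599 ≈ 0.0166

0.0166


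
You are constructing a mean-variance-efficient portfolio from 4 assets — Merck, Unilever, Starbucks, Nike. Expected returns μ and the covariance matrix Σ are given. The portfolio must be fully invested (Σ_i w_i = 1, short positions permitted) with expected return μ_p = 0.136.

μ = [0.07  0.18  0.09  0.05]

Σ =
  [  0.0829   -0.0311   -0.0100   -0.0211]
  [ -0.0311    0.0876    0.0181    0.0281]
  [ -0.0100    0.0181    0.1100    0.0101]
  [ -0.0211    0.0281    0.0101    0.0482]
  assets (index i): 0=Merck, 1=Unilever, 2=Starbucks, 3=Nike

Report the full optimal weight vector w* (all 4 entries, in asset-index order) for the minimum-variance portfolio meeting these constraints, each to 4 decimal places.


g=Σ⁻¹μ = [1.9360  2.5348  0.5503  0.2918]
h=Σ⁻¹𝟙 = [22.7804  10.6163  7.3032  22.9997]
a=μᵀg=0.655899  b=𝟙ᵀg=5.312838  c=𝟙ᵀh=63.699587  D=ac−b²=13.554269
λ₁=(c·0.136−b)/D = (63.699587·0.136−5.312838)/13.554269 = 0.247177
λ₂=(a−b·0.136)/D = (0.655899−5.312838·0.136)/13.554269 = -0.004917
w* = 0.247177·g + -0.004917·h:
  w_0 = 0.247177·1.9360 + -0.004917·22.7804 = 0.3665  (Merck)
  w_1 = 0.247177·2.5348 + -0.004917·10.6163 = 0.5743  (Unilever)
  w_2 = 0.247177·0.5503 + -0.004917·7.3032 = 0.1001  (Starbucks)
  w_3 = 0.247177·0.2918 + -0.004917·22.9997 = -0.0410  (Nike)
Σw_i=1.0000  μᵀw=0.1360
σ²=wᵀΣw=λ₁·μ_p+λ₂ = 0.247177·0.136 + -0.004917 = 0.028699 ≈ 0.0287

0.3665  0.5743  0.1001  -0.0410


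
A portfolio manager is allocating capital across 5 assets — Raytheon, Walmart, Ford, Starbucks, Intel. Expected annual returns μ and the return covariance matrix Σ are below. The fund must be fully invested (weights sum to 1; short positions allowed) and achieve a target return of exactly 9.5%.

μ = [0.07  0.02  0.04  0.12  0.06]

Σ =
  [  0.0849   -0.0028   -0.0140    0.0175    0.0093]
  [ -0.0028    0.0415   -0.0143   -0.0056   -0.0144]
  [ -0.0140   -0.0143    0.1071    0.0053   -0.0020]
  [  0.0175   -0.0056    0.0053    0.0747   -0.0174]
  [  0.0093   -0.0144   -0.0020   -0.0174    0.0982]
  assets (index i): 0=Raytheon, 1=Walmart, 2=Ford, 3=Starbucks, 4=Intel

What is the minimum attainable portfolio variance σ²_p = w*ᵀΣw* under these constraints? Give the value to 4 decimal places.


g=Σ⁻¹μ = [0.4639  1.3240  0.5416  1.8133  1.0935]
h=Σ⁻¹𝟙 = [10.0573  38.6887  15.3122  17.0945  18.2449]
a=μᵀg=0.363825  b=𝟙ᵀg=5.236316  c=𝟙ᵀh=99.397756  D=ac−b²=8.744344
λ₁=(c·0.095−b)/D = (99.397756·0.095−5.236316)/8.744344 = 0.481050
λ₂=(a−b·0.095)/D = (0.363825−5.236316·0.095)/8.744344 = -0.015281
w* = 0.481050·g + -0.015281·h:
  w_0 = 0.481050·0.4639 + -0.015281·10.0573 = 0.0695  (Raytheon)
  w_1 = 0.481050·1.3240 + -0.015281·38.6887 = 0.0457  (Walmart)
  w_2 = 0.481050·0.5416 + -0.015281·15.3122 = 0.0265  (Ford)
  w_3 = 0.481050·1.8133 + -0.015281·17.0945 = 0.6111  (Starbucks)
  w_4 = 0.481050·1.0935 + -0.015281·18.2449 = 0.2472  (Intel)
Σw_i=1.0000  μᵀw=0.0950
σ²=wᵀΣw=λ₁·μ_p+λ₂ = 0.481050·0.095 + -0.015281 = 0.030418 ≈ 0.0304

0.0304


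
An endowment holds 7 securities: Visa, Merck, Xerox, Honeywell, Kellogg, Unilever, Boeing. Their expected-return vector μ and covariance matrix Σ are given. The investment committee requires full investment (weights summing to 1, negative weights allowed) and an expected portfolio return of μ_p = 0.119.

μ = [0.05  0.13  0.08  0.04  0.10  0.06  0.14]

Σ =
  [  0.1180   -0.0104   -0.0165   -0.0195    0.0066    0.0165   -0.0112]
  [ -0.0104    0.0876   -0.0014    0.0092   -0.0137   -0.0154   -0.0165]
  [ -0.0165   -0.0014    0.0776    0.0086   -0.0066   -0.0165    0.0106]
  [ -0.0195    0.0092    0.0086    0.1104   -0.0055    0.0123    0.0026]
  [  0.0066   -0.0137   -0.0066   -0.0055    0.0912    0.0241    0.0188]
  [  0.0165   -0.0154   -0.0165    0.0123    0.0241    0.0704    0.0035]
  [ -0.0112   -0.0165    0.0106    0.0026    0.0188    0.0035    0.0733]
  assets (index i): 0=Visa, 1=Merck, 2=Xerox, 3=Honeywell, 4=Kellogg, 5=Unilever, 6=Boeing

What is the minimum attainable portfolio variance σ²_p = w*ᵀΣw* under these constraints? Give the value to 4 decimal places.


g=Σ⁻¹μ = [0.8237  2.2997  1.2399  0.0876  0.7555  1.0733  2.1261]
h=Σ⁻¹𝟙 = [12.4999  19.0013  16.9821  6.7385  7.6297  14.9032  14.4664]
a=μᵀg=0.880438  b=𝟙ᵀg=8.405729  c=𝟙ᵀh=92.221080  D=ac−b²=10.538651
λ₁=(c·0.119−b)/D = (92.221080·0.119−8.405729)/10.538651 = 0.243729
λ₂=(a−b·0.119)/D = (0.880438−8.405729·0.119)/10.538651 = -0.011372
w* = 0.243729·g + -0.011372·h:
  w_0 = 0.243729·0.8237 + -0.011372·12.4999 = 0.0586  (Visa)
  w_1 = 0.243729·2.2997 + -0.011372·19.0013 = 0.3444  (Merck)
  w_2 = 0.243729·1.2399 + -0.011372·16.9821 = 0.1091  (Xerox)
  w_3 = 0.243729·0.0876 + -0.011372·6.7385 = -0.0553  (Honeywell)
  w_4 = 0.243729·0.7555 + -0.011372·7.6297 = 0.0974  (Kellogg)
  w_5 = 0.243729·1.0733 + -0.011372·14.9032 = 0.0921  (Unilever)
  w_6 = 0.243729·2.1261 + -0.011372·14.4664 = 0.3537  (Boeing)
Σw_i=1.0000  μᵀw=0.1190
σ²=wᵀΣw=λ₁·μ_p+λ₂ = 0.243729·0.119 + -0.011372 = 0.017632 ≈ 0.0176

0.0176


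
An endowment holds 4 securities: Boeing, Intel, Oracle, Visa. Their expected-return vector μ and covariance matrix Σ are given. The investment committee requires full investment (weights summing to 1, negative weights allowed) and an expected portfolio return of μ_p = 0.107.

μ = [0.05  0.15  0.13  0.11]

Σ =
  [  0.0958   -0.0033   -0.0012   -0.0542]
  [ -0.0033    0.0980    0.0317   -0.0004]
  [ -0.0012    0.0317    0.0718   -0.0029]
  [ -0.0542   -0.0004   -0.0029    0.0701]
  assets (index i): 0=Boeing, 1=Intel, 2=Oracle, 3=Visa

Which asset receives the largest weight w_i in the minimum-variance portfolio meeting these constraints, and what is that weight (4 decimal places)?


Visa (0.3895)

p=Σ⁻¹μ = [2.6786  1.1518  1.4966  3.7087]
q=Σ⁻¹𝟙 = [34.2189  7.3440  12.9251  41.2994]
a=μᵀp=0.909222  b=𝟙ᵀp=9.035747  c=𝟙ᵀq=95.787428  D=ac−b²=5.447353
λ₁=(c·0.107−b)/D = (95.787428·0.107−9.035747)/5.447353 = 0.222770
λ₂=(a−b·0.107)/D = (0.909222−9.035747·0.107)/5.447353 = -0.010574
w* = 0.222770·p + -0.010574·q:
  w_0 = 0.222770·2.6786 + -0.010574·34.2189 = 0.2349  (Boeing)
  w_1 = 0.222770·1.1518 + -0.010574·7.3440 = 0.1789  (Intel)
  w_2 = 0.222770·1.4966 + -0.010574·12.9251 = 0.1967  (Oracle)
  w_3 = 0.222770·3.7087 + -0.010574·41.2994 = 0.3895  (Visa)
Σw_i=1.0000  μᵀw=0.1070
σ²=wᵀΣw=λ₁·μ_p+λ₂ = 0.222770·0.107 + -0.010574 = 0.013262 ≈ 0.0133


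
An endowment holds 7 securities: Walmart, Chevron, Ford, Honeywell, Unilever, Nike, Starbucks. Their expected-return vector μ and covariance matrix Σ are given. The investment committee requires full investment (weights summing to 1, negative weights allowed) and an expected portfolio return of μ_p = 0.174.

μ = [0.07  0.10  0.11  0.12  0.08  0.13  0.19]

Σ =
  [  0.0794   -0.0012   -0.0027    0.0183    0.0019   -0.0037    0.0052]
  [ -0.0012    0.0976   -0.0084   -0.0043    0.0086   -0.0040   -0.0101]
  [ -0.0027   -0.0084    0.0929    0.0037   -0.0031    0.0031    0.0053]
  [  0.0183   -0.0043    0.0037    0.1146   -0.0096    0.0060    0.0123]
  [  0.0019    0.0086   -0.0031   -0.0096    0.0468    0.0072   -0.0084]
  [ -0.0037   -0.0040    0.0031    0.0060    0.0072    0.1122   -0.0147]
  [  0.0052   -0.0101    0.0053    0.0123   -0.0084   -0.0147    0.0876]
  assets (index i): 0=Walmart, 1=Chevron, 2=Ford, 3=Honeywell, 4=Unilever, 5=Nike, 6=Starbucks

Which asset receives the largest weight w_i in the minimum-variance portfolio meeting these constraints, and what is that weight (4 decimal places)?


Starbucks (0.6439)

x=Σ⁻¹μ = [0.6136  1.3134  1.1649  0.7808  1.9232  1.3580  2.5161]
y=Σ⁻¹𝟙 = [10.5418  11.5721  11.4555  6.9447  22.0875  9.4221  14.1549]
a=μᵀx=1.204576  b=𝟙ᵀx=9.669901  c=𝟙ᵀy=86.178539  D=ac−b²=10.301633
λ₁=(c·0.174−b)/D = (86.178539·0.174−9.669901)/10.301633 = 0.516924
λ₂=(a−b·0.174)/D = (1.204576−9.669901·0.174)/10.301633 = -0.046399
w* = 0.516924·x + -0.046399·y:
  w_0 = 0.516924·0.6136 + -0.046399·10.5418 = -0.1719  (Walmart)
  w_1 = 0.516924·1.3134 + -0.046399·11.5721 = 0.1420  (Chevron)
  w_2 = 0.516924·1.1649 + -0.046399·11.4555 = 0.0706  (Ford)
  w_3 = 0.516924·0.7808 + -0.046399·6.9447 = 0.0814  (Honeywell)
  w_4 = 0.516924·1.9232 + -0.046399·22.0875 = -0.0307  (Unilever)
  w_5 = 0.516924·1.3580 + -0.046399·9.4221 = 0.2648  (Nike)
  w_6 = 0.516924·2.5161 + -0.046399·14.1549 = 0.6439  (Starbucks)
Σw_i=1.0000  μᵀw=0.1740
σ²=wᵀΣw=λ₁·μ_p+λ₂ = 0.516924·0.174 + -0.046399 = 0.043546 ≈ 0.0435


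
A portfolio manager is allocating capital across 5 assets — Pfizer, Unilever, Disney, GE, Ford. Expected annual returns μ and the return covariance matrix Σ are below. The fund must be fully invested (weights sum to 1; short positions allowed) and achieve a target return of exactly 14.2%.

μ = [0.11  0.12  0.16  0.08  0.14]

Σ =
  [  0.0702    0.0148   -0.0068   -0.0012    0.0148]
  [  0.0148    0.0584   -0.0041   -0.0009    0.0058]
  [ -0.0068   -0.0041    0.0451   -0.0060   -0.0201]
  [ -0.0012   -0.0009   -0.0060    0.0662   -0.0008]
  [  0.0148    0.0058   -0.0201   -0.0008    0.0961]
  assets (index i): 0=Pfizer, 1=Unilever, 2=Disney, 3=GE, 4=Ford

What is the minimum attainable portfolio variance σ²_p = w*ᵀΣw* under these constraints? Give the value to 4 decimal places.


x=Σ⁻¹μ = [1.2188  1.9108  5.1375  1.7493  2.2429]
y=Σ⁻¹𝟙 = [11.4784  15.4309  34.5363  18.8361  15.0871]
a=μᵀx=1.639304  b=𝟙ᵀx=12.259221  c=𝟙ᵀy=95.368791  D=ac−b²=6.049989
λ₁=(c·0.142−b)/D = (95.368791·0.142−12.259221)/6.049989 = 0.212091
λ₂=(a−b·0.142)/D = (1.639304−12.259221·0.142)/6.049989 = -0.016778
w* = 0.212091·x + -0.016778·y:
  w_0 = 0.212091·1.2188 + -0.016778·11.4784 = 0.0659  (Pfizer)
  w_1 = 0.212091·1.9108 + -0.016778·15.4309 = 0.1464  (Unilever)
  w_2 = 0.212091·5.1375 + -0.016778·34.5363 = 0.5102  (Disney)
  w_3 = 0.212091·1.7493 + -0.016778·18.8361 = 0.0550  (GE)
  w_4 = 0.212091·2.2429 + -0.016778·15.0871 = 0.2226  (Ford)
Σw_i=1.0000  μᵀw=0.1420
σ²=wᵀΣw=λ₁·μ_p+λ₂ = 0.212091·0.142 + -0.016778 = 0.013339 ≈ 0.0133

0.0133


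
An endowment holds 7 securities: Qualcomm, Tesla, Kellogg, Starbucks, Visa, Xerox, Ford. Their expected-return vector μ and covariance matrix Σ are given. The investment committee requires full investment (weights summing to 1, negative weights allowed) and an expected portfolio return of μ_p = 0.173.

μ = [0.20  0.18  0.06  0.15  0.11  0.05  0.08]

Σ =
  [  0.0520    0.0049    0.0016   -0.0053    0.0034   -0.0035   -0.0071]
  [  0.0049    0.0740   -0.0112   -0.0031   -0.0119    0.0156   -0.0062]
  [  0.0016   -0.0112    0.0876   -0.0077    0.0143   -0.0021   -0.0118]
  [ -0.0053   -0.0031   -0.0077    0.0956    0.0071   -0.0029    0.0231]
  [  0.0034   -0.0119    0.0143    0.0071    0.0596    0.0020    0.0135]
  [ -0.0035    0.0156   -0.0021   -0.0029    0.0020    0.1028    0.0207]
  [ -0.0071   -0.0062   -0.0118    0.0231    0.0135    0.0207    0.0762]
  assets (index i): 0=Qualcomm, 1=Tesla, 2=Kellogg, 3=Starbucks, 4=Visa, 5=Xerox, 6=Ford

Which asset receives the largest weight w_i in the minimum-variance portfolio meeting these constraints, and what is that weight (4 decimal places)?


Qualcomm (0.4108)

g=Σ⁻¹μ = [3.7629  2.7224  0.9944  1.5887  1.5152  0.0322  1.0172]
h=Σ⁻¹𝟙 = [19.5025  16.3414  13.8424  9.6409  11.5786  5.8553  11.8492]
a=μᵀg=1.790242  b=𝟙ᵀg=11.632979  c=𝟙ᵀh=88.610294  D=ac−b²=23.307700
λ₁=(c·0.173−b)/D = (88.610294·0.173−11.632979)/23.307700 = 0.158600
λ₂=(a−b·0.173)/D = (1.790242−11.632979·0.173)/23.307700 = -0.009536
w* = 0.158600·g + -0.009536·h:
  w_0 = 0.158600·3.7629 + -0.009536·19.5025 = 0.4108  (Qualcomm)
  w_1 = 0.158600·2.7224 + -0.009536·16.3414 = 0.2759  (Tesla)
  w_2 = 0.158600·0.9944 + -0.009536·13.8424 = 0.0257  (Kellogg)
  w_3 = 0.158600·1.5887 + -0.009536·9.6409 = 0.1600  (Starbucks)
  w_4 = 0.158600·1.5152 + -0.009536·11.5786 = 0.1299  (Visa)
  w_5 = 0.158600·0.0322 + -0.009536·5.8553 = -0.0507  (Xerox)
  w_6 = 0.158600·1.0172 + -0.009536·11.8492 = 0.0483  (Ford)
Σw_i=1.0000  μᵀw=0.1730
σ²=wᵀΣw=λ₁·μ_p+λ₂ = 0.158600·0.173 + -0.009536 = 0.017902 ≈ 0.0179


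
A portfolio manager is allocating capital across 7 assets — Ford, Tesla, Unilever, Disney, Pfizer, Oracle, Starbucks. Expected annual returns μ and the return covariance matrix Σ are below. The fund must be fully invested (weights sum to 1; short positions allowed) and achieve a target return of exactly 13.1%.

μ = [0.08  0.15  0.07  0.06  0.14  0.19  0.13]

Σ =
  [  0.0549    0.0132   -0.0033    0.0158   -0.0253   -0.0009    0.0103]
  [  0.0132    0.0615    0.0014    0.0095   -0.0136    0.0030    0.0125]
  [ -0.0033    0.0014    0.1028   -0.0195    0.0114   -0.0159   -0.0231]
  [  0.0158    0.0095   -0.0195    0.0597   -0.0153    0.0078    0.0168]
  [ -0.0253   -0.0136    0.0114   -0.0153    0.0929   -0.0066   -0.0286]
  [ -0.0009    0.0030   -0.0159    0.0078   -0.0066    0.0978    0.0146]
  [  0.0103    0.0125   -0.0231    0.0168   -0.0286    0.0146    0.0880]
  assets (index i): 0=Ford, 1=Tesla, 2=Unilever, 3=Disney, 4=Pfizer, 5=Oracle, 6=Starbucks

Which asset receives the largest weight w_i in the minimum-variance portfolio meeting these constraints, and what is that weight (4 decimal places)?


u=Σ⁻¹μ = [1.9325  2.1087  1.1987  0.5477  2.9804  1.9792  1.8019]
v=Σ⁻¹𝟙 = [20.5642  10.9382  15.4126  15.2134  23.8087  10.8150  14.4879]
a=μᵀu=1.615219  b=𝟙ᵀu=12.549051  c=𝟙ᵀv=111.240030  D=ac−b²=22.198364
λ₁=(c·0.131−b)/D = (111.240030·0.131−12.549051)/22.198364 = 0.091151
λ₂=(a−b·0.131)/D = (1.615219−12.549051·0.131)/22.198364 = -0.001293
w* = 0.091151·u + -0.001293·v:
  w_0 = 0.091151·1.9325 + -0.001293·20.5642 = 0.1496  (Ford)
  w_1 = 0.091151·2.1087 + -0.001293·10.9382 = 0.1781  (Tesla)
  w_2 = 0.091151·1.1987 + -0.001293·15.4126 = 0.0893  (Unilever)
  w_3 = 0.091151·0.5477 + -0.001293·15.2134 = 0.0303  (Disney)
  w_4 = 0.091151·2.9804 + -0.001293·23.8087 = 0.2409  (Pfizer)
  w_5 = 0.091151·1.9792 + -0.001293·10.8150 = 0.1664  (Oracle)
  w_6 = 0.091151·1.8019 + -0.001293·14.4879 = 0.1455  (Starbucks)
Σw_i=1.0000  μᵀw=0.1310
σ²=wᵀΣw=λ₁·μ_p+λ₂ = 0.091151·0.131 + -0.001293 = 0.010648 ≈ 0.0106

Pfizer (0.2409)


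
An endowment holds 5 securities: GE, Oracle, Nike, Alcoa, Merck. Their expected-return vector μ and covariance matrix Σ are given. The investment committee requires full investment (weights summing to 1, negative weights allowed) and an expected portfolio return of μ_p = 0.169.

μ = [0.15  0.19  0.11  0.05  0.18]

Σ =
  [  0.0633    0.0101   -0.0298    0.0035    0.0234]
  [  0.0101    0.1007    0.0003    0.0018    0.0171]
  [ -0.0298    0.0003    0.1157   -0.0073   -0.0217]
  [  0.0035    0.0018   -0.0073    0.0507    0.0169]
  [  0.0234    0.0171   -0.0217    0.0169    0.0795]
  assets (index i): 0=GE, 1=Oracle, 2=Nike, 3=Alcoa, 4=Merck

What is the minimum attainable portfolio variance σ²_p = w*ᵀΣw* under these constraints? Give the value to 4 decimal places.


u=Σ⁻¹μ = [2.4060  1.3448  1.9138  0.4860  1.6858]
v=Σ⁻¹𝟙 = [18.9478  6.6414  15.7885  18.4678  5.9567]
a=μᵀu=1.154671  b=𝟙ᵀu=7.836362  c=𝟙ᵀv=65.802131  D=ac−b²=14.571243
λ₁=(c·0.169−b)/D = (65.802131·0.169−7.836362)/14.571243 = 0.225389
λ₂=(a−b·0.169)/D = (1.154671−7.836362·0.169)/14.571243 = -0.011644
w* = 0.225389·u + -0.011644·v:
  w_0 = 0.225389·2.4060 + -0.011644·18.9478 = 0.3216  (GE)
  w_1 = 0.225389·1.3448 + -0.011644·6.6414 = 0.2258  (Oracle)
  w_2 = 0.225389·1.9138 + -0.011644·15.7885 = 0.2475  (Nike)
  w_3 = 0.225389·0.4860 + -0.011644·18.4678 = -0.1055  (Alcoa)
  w_4 = 0.225389·1.6858 + -0.011644·5.9567 = 0.3106  (Merck)
Σw_i=1.0000  μᵀw=0.1690
σ²=wᵀΣw=λ₁·μ_p+λ₂ = 0.225389·0.169 + -0.011644 = 0.026446 ≈ 0.0264

0.0264


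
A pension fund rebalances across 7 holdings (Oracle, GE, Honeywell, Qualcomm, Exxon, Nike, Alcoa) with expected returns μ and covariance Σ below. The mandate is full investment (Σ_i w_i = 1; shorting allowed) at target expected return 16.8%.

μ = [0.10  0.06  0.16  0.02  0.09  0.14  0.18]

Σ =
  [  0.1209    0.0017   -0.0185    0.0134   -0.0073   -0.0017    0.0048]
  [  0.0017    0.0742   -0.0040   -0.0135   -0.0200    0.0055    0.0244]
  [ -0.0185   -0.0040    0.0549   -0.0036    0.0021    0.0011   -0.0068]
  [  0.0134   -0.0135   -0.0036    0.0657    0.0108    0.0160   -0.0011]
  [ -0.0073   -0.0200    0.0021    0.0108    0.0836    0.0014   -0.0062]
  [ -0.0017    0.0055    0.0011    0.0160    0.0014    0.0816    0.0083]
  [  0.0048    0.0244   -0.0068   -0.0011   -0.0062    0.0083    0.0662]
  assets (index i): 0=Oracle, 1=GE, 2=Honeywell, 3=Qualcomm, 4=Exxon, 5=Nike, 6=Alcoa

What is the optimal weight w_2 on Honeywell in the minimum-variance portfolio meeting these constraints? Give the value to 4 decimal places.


u=Σ⁻¹μ = [1.4024  0.2620  3.6604  -0.2524  1.3897  1.4141  2.8455]
v=Σ⁻¹𝟙 = [10.8443  16.9366  24.7030  13.8491  15.2824  6.8675  11.4148]
a=μᵀu=1.571806  b=𝟙ᵀu=10.721623  c=𝟙ᵀv=99.897748  D=ac−b²=42.066670
λ₁=(c·0.168−b)/D = (99.897748·0.168−10.721623)/42.066670 = 0.144086
λ₂=(a−b·0.168)/D = (1.571806−10.721623·0.168)/42.066670 = -0.005454
w* = 0.144086·u + -0.005454·v:
  w_0 = 0.144086·1.4024 + -0.005454·10.8443 = 0.1429  (Oracle)
  w_1 = 0.144086·0.2620 + -0.005454·16.9366 = -0.0546  (GE)
  w_2 = 0.144086·3.6604 + -0.005454·24.7030 = 0.3927  (Honeywell)
  w_3 = 0.144086·-0.2524 + -0.005454·13.8491 = -0.1119  (Qualcomm)
  w_4 = 0.144086·1.3897 + -0.005454·15.2824 = 0.1169  (Exxon)
  w_5 = 0.144086·1.4141 + -0.005454·6.8675 = 0.1663  (Nike)
  w_6 = 0.144086·2.8455 + -0.005454·11.4148 = 0.3477  (Alcoa)
Σw_i=1.0000  μᵀw=0.1680
σ²=wᵀΣw=λ₁·μ_p+λ₂ = 0.144086·0.168 + -0.005454 = 0.018752 ≈ 0.0188

0.3927


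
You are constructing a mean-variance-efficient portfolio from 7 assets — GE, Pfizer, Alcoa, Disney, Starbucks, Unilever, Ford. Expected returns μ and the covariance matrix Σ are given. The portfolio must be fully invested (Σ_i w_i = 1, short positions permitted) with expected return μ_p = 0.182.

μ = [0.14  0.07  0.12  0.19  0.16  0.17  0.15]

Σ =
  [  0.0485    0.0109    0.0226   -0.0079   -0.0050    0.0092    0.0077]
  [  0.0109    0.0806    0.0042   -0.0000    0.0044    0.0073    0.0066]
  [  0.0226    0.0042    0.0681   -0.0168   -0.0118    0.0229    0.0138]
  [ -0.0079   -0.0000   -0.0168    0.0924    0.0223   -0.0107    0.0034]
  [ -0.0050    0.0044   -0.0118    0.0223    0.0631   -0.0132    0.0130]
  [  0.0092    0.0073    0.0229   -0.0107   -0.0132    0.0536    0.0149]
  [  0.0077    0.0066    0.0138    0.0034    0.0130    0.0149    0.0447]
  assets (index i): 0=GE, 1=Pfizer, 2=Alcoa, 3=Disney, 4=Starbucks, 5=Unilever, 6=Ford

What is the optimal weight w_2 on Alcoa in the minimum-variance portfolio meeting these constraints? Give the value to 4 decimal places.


-0.0349

g=Σ⁻¹μ = [2.4520  -0.0030  0.6661  2.1058  2.6753  3.3595  0.6701]
h=Σ⁻¹𝟙 = [14.6879  7.1760  8.4721  11.3613  16.4941  16.4751  5.0133]
a=μᵀg=1.922774  b=𝟙ᵀg=11.925748  c=𝟙ᵀh=79.679857  D=ac−b²=10.982863
λ₁=(c·0.182−b)/D = (79.679857·0.182−11.925748)/10.982863 = 0.234546
λ₂=(a−b·0.182)/D = (1.922774−11.925748·0.182)/10.982863 = -0.022554
w* = 0.234546·g + -0.022554·h:
  w_0 = 0.234546·2.4520 + -0.022554·14.6879 = 0.2438  (GE)
  w_1 = 0.234546·-0.0030 + -0.022554·7.1760 = -0.1626  (Pfizer)
  w_2 = 0.234546·0.6661 + -0.022554·8.4721 = -0.0349  (Alcoa)
  w_3 = 0.234546·2.1058 + -0.022554·11.3613 = 0.2376  (Disney)
  w_4 = 0.234546·2.6753 + -0.022554·16.4941 = 0.2555  (Starbucks)
  w_5 = 0.234546·3.3595 + -0.022554·16.4751 = 0.4164  (Unilever)
  w_6 = 0.234546·0.6701 + -0.022554·5.0133 = 0.0441  (Ford)
Σw_i=1.0000  μᵀw=0.1820
σ²=wᵀΣw=λ₁·μ_p+λ₂ = 0.234546·0.182 + -0.022554 = 0.020133 ≈ 0.0201


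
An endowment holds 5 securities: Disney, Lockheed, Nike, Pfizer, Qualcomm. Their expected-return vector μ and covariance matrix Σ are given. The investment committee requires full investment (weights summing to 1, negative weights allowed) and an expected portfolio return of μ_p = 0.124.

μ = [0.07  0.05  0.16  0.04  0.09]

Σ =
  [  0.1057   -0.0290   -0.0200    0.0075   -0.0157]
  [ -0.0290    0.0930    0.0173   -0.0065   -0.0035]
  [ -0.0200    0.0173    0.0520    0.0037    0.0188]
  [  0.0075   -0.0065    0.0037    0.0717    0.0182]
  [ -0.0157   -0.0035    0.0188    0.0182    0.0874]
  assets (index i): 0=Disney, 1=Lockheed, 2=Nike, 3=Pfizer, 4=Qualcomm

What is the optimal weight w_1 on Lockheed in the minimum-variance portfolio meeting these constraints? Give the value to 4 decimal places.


0.0554

x=Σ⁻¹μ = [1.4757  0.4167  3.2879  0.1248  0.5783]
y=Σ⁻¹𝟙 = [17.1948  13.9935  17.1050  10.1755  9.2925]
a=μᵀx=0.707243  b=𝟙ᵀx=5.883455  c=𝟙ᵀy=67.761319  D=ac−b²=13.308708
λ₁=(c·0.124−b)/D = (67.761319·0.124−5.883455)/13.308708 = 0.189271
λ₂=(a−b·0.124)/D = (0.707243−5.883455·0.124)/13.308708 = -0.001676
w* = 0.189271·x + -0.001676·y:
  w_0 = 0.189271·1.4757 + -0.001676·17.1948 = 0.2505  (Disney)
  w_1 = 0.189271·0.4167 + -0.001676·13.9935 = 0.0554  (Lockheed)
  w_2 = 0.189271·3.2879 + -0.001676·17.1050 = 0.5936  (Nike)
  w_3 = 0.189271·0.1248 + -0.001676·10.1755 = 0.0066  (Pfizer)
  w_4 = 0.189271·0.5783 + -0.001676·9.2925 = 0.0939  (Qualcomm)
Σw_i=1.0000  μᵀw=0.1240
σ²=wᵀΣw=λ₁·μ_p+λ₂ = 0.189271·0.124 + -0.001676 = 0.021794 ≈ 0.0218


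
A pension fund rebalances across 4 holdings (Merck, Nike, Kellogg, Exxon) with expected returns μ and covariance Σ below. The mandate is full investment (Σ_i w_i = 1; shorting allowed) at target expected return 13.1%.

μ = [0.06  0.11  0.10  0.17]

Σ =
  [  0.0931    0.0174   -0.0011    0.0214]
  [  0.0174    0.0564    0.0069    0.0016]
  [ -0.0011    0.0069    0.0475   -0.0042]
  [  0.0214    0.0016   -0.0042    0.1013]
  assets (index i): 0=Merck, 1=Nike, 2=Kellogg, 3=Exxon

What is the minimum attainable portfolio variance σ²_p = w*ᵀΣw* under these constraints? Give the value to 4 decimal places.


0.0255

u=Σ⁻¹μ = [-0.0445  1.6679  2.0162  1.7448]
v=Σ⁻¹𝟙 = [6.4445  13.0218  20.1183  9.1387]
a=μᵀu=0.679046  b=𝟙ᵀu=5.384476  c=𝟙ᵀv=48.723303  D=ac−b²=4.092758
λ₁=(c·0.131−b)/D = (48.723303·0.131−5.384476)/4.092758 = 0.243913
λ₂=(a−b·0.131)/D = (0.679046−5.384476·0.131)/4.092758 = -0.006431
w* = 0.243913·u + -0.006431·v:
  w_0 = 0.243913·-0.0445 + -0.006431·6.4445 = -0.0523  (Merck)
  w_1 = 0.243913·1.6679 + -0.006431·13.0218 = 0.3231  (Nike)
  w_2 = 0.243913·2.0162 + -0.006431·20.1183 = 0.3624  (Kellogg)
  w_3 = 0.243913·1.7448 + -0.006431·9.1387 = 0.3668  (Exxon)
Σw_i=1.0000  μᵀw=0.1310
σ²=wᵀΣw=λ₁·μ_p+λ₂ = 0.243913·0.131 + -0.006431 = 0.025522 ≈ 0.0255


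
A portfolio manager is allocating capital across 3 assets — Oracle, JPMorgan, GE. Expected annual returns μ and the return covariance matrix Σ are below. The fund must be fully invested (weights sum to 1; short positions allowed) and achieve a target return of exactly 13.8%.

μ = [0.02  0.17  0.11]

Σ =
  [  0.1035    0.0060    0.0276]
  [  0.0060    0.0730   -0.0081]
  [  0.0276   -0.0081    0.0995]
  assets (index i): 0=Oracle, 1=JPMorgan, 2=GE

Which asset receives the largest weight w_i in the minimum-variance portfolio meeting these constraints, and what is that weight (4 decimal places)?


p=Σ⁻¹μ = [-0.3257  2.5109  1.4003]
q=Σ⁻¹𝟙 = [6.3151  14.2289  9.4568]
a=μᵀp=0.574372  b=𝟙ᵀp=3.585468  c=𝟙ᵀq=30.000889  D=ac−b²=4.376099
λ₁=(c·0.138−b)/D = (30.000889·0.138−3.585468)/4.376099 = 0.126746
λ₂=(a−b·0.138)/D = (0.574372−3.585468·0.138)/4.376099 = 0.018185
w* = 0.126746·p + 0.018185·q:
  w_0 = 0.126746·-0.3257 + 0.018185·6.3151 = 0.0736  (Oracle)
  w_1 = 0.126746·2.5109 + 0.018185·14.2289 = 0.5770  (JPMorgan)
  w_2 = 0.126746·1.4003 + 0.018185·9.4568 = 0.3495  (GE)
Σw_i=1.0000  μᵀw=0.1380
σ²=wᵀΣw=λ₁·μ_p+λ₂ = 0.126746·0.138 + 0.018185 = 0.035676 ≈ 0.0357

JPMorgan (0.5770)


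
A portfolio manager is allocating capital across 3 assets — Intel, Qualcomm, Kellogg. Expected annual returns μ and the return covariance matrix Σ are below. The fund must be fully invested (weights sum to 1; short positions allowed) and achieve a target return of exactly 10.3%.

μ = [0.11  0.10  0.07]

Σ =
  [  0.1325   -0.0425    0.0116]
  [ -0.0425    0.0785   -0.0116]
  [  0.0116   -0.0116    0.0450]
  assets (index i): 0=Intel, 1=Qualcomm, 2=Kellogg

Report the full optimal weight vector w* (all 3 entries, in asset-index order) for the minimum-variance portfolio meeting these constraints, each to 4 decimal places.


0.4171  0.5439  0.0390

g=Σ⁻¹μ = [1.4124  2.3023  1.7850]
h=Σ⁻¹𝟙 = [12.8665  23.3894  24.9348]
a=μᵀg=0.510544  b=𝟙ᵀg=5.499687  c=𝟙ᵀh=61.190669  D=ac−b²=0.993969
λ₁=(c·0.103−b)/D = (61.190669·0.103−5.499687)/0.993969 = 0.807824
λ₂=(a−b·0.103)/D = (0.510544−5.499687·0.103)/0.993969 = -0.056263
w* = 0.807824·g + -0.056263·h:
  w_0 = 0.807824·1.4124 + -0.056263·12.8665 = 0.4171  (Intel)
  w_1 = 0.807824·2.3023 + -0.056263·23.3894 = 0.5439  (Qualcomm)
  w_2 = 0.807824·1.7850 + -0.056263·24.9348 = 0.0390  (Kellogg)
Σw_i=1.0000  μᵀw=0.1030
σ²=wᵀΣw=λ₁·μ_p+λ₂ = 0.807824·0.103 + -0.056263 = 0.026943 ≈ 0.0269


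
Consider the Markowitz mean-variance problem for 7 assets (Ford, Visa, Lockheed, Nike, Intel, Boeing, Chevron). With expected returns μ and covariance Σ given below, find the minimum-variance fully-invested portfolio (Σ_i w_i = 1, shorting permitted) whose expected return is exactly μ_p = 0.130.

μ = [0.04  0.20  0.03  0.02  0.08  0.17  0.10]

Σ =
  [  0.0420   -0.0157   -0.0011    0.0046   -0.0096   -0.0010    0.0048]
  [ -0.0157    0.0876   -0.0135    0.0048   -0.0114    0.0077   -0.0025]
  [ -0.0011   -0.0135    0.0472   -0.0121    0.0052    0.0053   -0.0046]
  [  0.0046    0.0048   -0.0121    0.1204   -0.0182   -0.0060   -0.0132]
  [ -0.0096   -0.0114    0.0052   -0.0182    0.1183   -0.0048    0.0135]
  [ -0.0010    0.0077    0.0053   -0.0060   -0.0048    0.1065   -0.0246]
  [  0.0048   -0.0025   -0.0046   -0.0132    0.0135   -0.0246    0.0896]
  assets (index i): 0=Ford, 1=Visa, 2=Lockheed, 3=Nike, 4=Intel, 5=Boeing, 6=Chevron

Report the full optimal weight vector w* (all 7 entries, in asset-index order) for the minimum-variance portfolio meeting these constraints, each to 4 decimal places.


p=Σ⁻¹μ = [2.1104  2.8849  1.4874  0.5369  1.0355  1.7730  1.5697]
q=Σ⁻¹𝟙 = [33.0311  22.4026  30.5399  13.3278  12.7784  11.2875  14.7213]
a=μᵀp=1.257967  b=𝟙ᵀp=11.397794  c=𝟙ᵀq=138.088622  D=ac−b²=43.801233
λ₁=(c·0.130−b)/D = (138.088622·0.130−11.397794)/43.801233 = 0.149624
λ₂=(a−b·0.130)/D = (1.257967−11.397794·0.130)/43.801233 = -0.005108
w* = 0.149624·p + -0.005108·q:
  w_0 = 0.149624·2.1104 + -0.005108·33.0311 = 0.1470  (Ford)
  w_1 = 0.149624·2.8849 + -0.005108·22.4026 = 0.3172  (Visa)
  w_2 = 0.149624·1.4874 + -0.005108·30.5399 = 0.0665  (Lockheed)
  w_3 = 0.149624·0.5369 + -0.005108·13.3278 = 0.0123  (Nike)
  w_4 = 0.149624·1.0355 + -0.005108·12.7784 = 0.0897  (Intel)
  w_5 = 0.149624·1.7730 + -0.005108·11.2875 = 0.2076  (Boeing)
  w_6 = 0.149624·1.5697 + -0.005108·14.7213 = 0.1597  (Chevron)
Σw_i=1.0000  μᵀw=0.1300
σ²=wᵀΣw=λ₁·μ_p+λ₂ = 0.149624·0.130 + -0.005108 = 0.014343 ≈ 0.0143

0.1470  0.3172  0.0665  0.0123  0.0897  0.2076  0.1597


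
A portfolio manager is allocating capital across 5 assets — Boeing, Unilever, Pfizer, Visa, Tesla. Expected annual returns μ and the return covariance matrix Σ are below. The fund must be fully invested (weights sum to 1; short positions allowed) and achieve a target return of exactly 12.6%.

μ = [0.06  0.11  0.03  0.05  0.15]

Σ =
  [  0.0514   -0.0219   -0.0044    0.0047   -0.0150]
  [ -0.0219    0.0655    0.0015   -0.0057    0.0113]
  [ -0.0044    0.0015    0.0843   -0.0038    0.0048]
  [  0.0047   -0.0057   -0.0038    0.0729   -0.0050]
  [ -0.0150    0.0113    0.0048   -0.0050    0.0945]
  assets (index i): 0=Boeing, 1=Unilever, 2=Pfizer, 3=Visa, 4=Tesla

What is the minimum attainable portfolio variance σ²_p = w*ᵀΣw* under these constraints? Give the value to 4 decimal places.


u=Σ⁻¹μ = [2.6227  2.3183  0.3896  0.8384  1.7510]
v=Σ⁻¹𝟙 = [33.7980  25.3296  13.1132  15.0976  13.0507]
a=μᵀu=0.728629  b=𝟙ᵀu=7.920018  c=𝟙ᵀv=100.389114  D=ac−b²=10.419731
λ₁=(c·0.126−b)/D = (100.389114·0.126−7.920018)/10.419731 = 0.453852
λ₂=(a−b·0.126)/D = (0.728629−7.920018·0.126)/10.419731 = -0.025845
w* = 0.453852·u + -0.025845·v:
  w_0 = 0.453852·2.6227 + -0.025845·33.7980 = 0.3168  (Boeing)
  w_1 = 0.453852·2.3183 + -0.025845·25.3296 = 0.3975  (Unilever)
  w_2 = 0.453852·0.3896 + -0.025845·13.1132 = -0.1621  (Pfizer)
  w_3 = 0.453852·0.8384 + -0.025845·15.0976 = -0.0097  (Visa)
  w_4 = 0.453852·1.7510 + -0.025845·13.0507 = 0.4574  (Tesla)
Σw_i=1.0000  μᵀw=0.1260
σ²=wᵀΣw=λ₁·μ_p+λ₂ = 0.453852·0.126 + -0.025845 = 0.031341 ≈ 0.0313

0.0313


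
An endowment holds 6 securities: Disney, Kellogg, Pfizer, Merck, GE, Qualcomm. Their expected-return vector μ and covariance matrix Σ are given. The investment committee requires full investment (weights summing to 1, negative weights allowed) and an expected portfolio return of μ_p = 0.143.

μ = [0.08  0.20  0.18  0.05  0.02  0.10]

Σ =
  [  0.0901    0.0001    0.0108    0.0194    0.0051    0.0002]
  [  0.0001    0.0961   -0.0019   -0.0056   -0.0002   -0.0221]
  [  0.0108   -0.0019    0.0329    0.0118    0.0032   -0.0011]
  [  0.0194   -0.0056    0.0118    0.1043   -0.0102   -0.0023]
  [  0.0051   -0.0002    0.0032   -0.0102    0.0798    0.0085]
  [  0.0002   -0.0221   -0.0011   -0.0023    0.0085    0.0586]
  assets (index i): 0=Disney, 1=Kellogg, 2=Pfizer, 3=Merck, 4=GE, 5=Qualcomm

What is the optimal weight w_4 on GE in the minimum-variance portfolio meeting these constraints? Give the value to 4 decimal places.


u=Σ⁻¹μ = [0.2155  2.8675  5.6990  -0.0160  -0.2994  2.9369]
v=Σ⁻¹𝟙 = [5.6026  16.6268  26.4965  7.8942  9.7424  22.7103]
a=μᵀu=1.903465  b=𝟙ᵀu=11.403543  c=𝟙ᵀv=89.072964  D=ac−b²=39.506492
λ₁=(c·0.143−b)/D = (89.072964·0.143−11.403543)/39.506492 = 0.033764
λ₂=(a−b·0.143)/D = (1.903465−11.403543·0.143)/39.506492 = 0.006904
w* = 0.033764·u + 0.006904·v:
  w_0 = 0.033764·0.2155 + 0.006904·5.6026 = 0.0460  (Disney)
  w_1 = 0.033764·2.8675 + 0.006904·16.6268 = 0.2116  (Kellogg)
  w_2 = 0.033764·5.6990 + 0.006904·26.4965 = 0.3754  (Pfizer)
  w_3 = 0.033764·-0.0160 + 0.006904·7.8942 = 0.0540  (Merck)
  w_4 = 0.033764·-0.2994 + 0.006904·9.7424 = 0.0572  (GE)
  w_5 = 0.033764·2.9369 + 0.006904·22.7103 = 0.2560  (Qualcomm)
Σw_i=1.0000  μᵀw=0.1430
σ²=wᵀΣw=λ₁·μ_p+λ₂ = 0.033764·0.143 + 0.006904 = 0.011732 ≈ 0.0117

0.0572


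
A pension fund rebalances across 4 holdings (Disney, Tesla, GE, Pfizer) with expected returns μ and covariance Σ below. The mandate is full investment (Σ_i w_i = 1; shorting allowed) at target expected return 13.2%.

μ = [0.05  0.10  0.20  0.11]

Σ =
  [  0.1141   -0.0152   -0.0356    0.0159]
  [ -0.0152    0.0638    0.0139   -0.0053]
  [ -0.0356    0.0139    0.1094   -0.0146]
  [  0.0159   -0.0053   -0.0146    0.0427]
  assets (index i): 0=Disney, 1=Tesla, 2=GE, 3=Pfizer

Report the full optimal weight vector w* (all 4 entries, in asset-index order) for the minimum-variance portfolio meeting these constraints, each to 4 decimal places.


x=Σ⁻¹μ = [0.9320  1.5421  2.3665  3.2297]
y=Σ⁻¹𝟙 = [11.9273  17.5707  14.2642  26.0360]
a=μᵀx=1.029373  b=𝟙ᵀx=8.070247  c=𝟙ᵀy=69.798319  D=ac−b²=6.719621
λ₁=(c·0.132−b)/D = (69.798319·0.132−8.070247)/6.719621 = 0.170118
λ₂=(a−b·0.132)/D = (1.029373−8.070247·0.132)/6.719621 = -0.005342
w* = 0.170118·x + -0.005342·y:
  w_0 = 0.170118·0.9320 + -0.005342·11.9273 = 0.0948  (Disney)
  w_1 = 0.170118·1.5421 + -0.005342·17.5707 = 0.1685  (Tesla)
  w_2 = 0.170118·2.3665 + -0.005342·14.2642 = 0.3264  (GE)
  w_3 = 0.170118·3.2297 + -0.005342·26.0360 = 0.4103  (Pfizer)
Σw_i=1.0000  μᵀw=0.1320
σ²=wᵀΣw=λ₁·μ_p+λ₂ = 0.170118·0.132 + -0.005342 = 0.017113 ≈ 0.0171

0.0948  0.1685  0.3264  0.4103


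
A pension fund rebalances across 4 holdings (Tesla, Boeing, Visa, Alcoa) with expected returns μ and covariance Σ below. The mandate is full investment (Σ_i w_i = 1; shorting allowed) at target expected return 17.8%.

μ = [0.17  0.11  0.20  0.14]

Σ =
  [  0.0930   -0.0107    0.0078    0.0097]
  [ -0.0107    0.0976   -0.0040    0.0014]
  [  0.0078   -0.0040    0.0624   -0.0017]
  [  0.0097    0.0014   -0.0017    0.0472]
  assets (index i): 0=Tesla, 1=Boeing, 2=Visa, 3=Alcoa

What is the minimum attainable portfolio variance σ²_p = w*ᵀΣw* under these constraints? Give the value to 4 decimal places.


p=Σ⁻¹μ = [1.4323  1.3754  3.1891  2.7458]
q=Σ⁻¹𝟙 = [8.6758  11.5800  16.2186  19.6442]
a=μᵀp=1.417016  b=𝟙ᵀp=8.742597  c=𝟙ᵀq=56.118589  D=ac−b²=3.087908
λ₁=(c·0.178−b)/D = (56.118589·0.178−8.742597)/3.087908 = 0.403675
λ₂=(a−b·0.178)/D = (1.417016−8.742597·0.178)/3.087908 = -0.045068
w* = 0.403675·p + -0.045068·q:
  w_0 = 0.403675·1.4323 + -0.045068·8.6758 = 0.1872  (Tesla)
  w_1 = 0.403675·1.3754 + -0.045068·11.5800 = 0.0333  (Boeing)
  w_2 = 0.403675·3.1891 + -0.045068·16.2186 = 0.5564  (Visa)
  w_3 = 0.403675·2.7458 + -0.045068·19.6442 = 0.2231  (Alcoa)
Σw_i=1.0000  μᵀw=0.1780
σ²=wᵀΣw=λ₁·μ_p+λ₂ = 0.403675·0.178 + -0.045068 = 0.026786 ≈ 0.0268

0.0268
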